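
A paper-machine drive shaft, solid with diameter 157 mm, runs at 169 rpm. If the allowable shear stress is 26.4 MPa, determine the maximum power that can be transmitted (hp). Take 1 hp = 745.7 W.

J = πd⁴/32 = π(0.157)⁴/32 = 5.965×10^-5 m⁴.
T_max = τ_allow·J/r = 2.64×10^7 × 5.965×10^-5 / 0.0785 = 20060 N·m.
ω = 2π·169/60 = 17.70 rad/s, so P_max = T_max·ω = 3.550×10^5 W.

476 hp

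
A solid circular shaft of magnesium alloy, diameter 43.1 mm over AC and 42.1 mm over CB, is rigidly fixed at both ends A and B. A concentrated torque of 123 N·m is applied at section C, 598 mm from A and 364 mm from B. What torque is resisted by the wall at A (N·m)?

49.3 N·m

Compatibility: T_A·a/J_AC = T_B·b/J_CB with T_A + T_B = T₀.
J_AC = 3.39×10^-7 m⁴, J_CB = 3.08×10^-7 m⁴, so T_A = T₀·(J_AC/a)/((J_AC/a)+(J_CB/b)) = 49.29 N·m, T_B = 73.71 N·m.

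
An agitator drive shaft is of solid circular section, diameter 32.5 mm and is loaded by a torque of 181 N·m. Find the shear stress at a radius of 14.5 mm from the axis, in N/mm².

J = πd⁴/32 = π(0.0325)⁴/32 = 1.095×10^-7 m⁴.
Shear stress varies linearly with radius: τ = T·r/J = 181.0 × 0.0145 / 1.095×10^-7 = 2.396×10^7 Pa.

24.0 N/mm²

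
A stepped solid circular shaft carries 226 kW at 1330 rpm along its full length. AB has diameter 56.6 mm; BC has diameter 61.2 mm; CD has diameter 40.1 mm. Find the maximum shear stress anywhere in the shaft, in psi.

ω = 2π·1330/60 = 139.3 rad/s, so T = P/ω = 226×10³ / 139.3 = 1623 N·m.
Under the same torque, τ_max = 16T/(πd³) is largest where d is smallest — segment CD (d = 40.1 mm).
τ_max = 16·1623/(π·(0.0401)³) = 1.282×10^8 Pa.

18600 psi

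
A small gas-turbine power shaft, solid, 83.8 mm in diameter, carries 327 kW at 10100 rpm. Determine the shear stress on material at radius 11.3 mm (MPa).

0.722 MPa

ω = 2π·10100/60 = 1058 rad/s, so T = P/ω = 327×10³ / 1058 = 309.2 N·m.
J = πd⁴/32 = π(0.0838)⁴/32 = 4.841×10^-6 m⁴.
Shear stress varies linearly with radius: τ = T·r/J = 309.2 × 0.0113 / 4.841×10^-6 = 7.216×10^5 Pa.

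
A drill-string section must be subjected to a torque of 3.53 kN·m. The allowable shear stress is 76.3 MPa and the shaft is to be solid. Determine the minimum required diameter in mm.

For a solid shaft τ_max = 16T/(πd³), so d = (16T/(π τ_allow))^(1/3) = (16·3530/(π·7.63×10^7))^(1/3) = 0.06176 m.

61.8 mm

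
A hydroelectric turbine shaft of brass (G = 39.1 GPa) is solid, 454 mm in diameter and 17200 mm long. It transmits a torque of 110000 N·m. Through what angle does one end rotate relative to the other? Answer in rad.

J = πd⁴/32 = π(0.454)⁴/32 = 4.171×10^-3 m⁴.
θ = T·L/(G·J) = 110000 × 17.2 / (39.1×10⁹ × 4.171×10^-3) = 0.01160 rad.

0.0116 rad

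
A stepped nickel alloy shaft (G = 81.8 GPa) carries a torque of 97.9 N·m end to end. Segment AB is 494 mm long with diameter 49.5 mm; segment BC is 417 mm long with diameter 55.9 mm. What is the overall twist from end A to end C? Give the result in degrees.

J_AB = π(0.0495)⁴/32 = 5.89×10^-7 m⁴; J_BC = π(0.0559)⁴/32 = 9.59×10^-7 m⁴.
θ = (T/G)·Σ L_i/J_i = (97.90/81.8×10⁹)·(0.494/5.89×10^-7 + 0.417/9.59×10^-7) = 1.524×10^-3 rad.

0.0873°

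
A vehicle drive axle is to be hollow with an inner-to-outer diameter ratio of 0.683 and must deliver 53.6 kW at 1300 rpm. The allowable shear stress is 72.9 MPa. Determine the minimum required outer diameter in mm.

32.8 mm

ω = 2π·1300/60 = 136.1 rad/s, so T = P/ω = 53.6×10³ / 136.1 = 393.7 N·m.
For a hollow shaft with d_i/d_o = 0.683: τ_max = 16T/(π d_o³ (1−k⁴)), so d_o = [16T/(π τ_allow (1−k⁴))]^(1/3) = [16·393.7/(π·7.29×10^7·0.7824)]^(1/3) = 0.03276 m.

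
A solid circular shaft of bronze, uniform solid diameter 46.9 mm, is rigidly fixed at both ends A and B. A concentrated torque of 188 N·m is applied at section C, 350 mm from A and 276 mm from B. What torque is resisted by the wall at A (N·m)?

82.9 N·m

With uniform GJ and both ends fixed, compatibility θ_AC = θ_CB gives T_A·a = T_B·b, together with T_A + T_B = T₀.
T_A = T₀·b/(a+b) = 188.0·276/626.0 = 82.89 N·m; T_B = 105.1 N·m.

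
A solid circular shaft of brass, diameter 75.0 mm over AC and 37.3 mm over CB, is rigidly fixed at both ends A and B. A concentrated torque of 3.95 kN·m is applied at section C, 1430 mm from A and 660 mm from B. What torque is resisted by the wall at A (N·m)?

3490 N·m

Compatibility: T_A·a/J_AC = T_B·b/J_CB with T_A + T_B = T₀.
J_AC = 3.11×10^-6 m⁴, J_CB = 1.90×10^-7 m⁴, so T_A = T₀·(J_AC/a)/((J_AC/a)+(J_CB/b)) = 3488 N·m, T_B = 462.3 N·m.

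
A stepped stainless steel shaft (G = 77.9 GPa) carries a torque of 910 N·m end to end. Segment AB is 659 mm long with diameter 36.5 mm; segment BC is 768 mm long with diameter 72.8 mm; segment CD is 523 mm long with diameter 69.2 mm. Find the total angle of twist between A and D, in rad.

0.0501 rad

J_AB = π(0.0365)⁴/32 = 1.74×10^-7 m⁴; J_BC = π(0.0728)⁴/32 = 2.76×10^-6 m⁴; J_CD = π(0.0692)⁴/32 = 2.25×10^-6 m⁴.
θ = (T/G)·Σ L_i/J_i = (910.0/77.9×10⁹)·(0.659/1.74×10^-7 + 0.768/2.76×10^-6 + 0.523/2.25×10^-6) = 0.05015 rad.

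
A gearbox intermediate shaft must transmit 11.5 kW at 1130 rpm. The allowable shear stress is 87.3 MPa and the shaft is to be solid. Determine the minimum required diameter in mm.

17.8 mm

ω = 2π·1130/60 = 118.3 rad/s, so T = P/ω = 11.5×10³ / 118.3 = 97.18 N·m.
For a solid shaft τ_max = 16T/(πd³), so d = (16T/(π τ_allow))^(1/3) = (16·97.18/(π·8.73×10^7))^(1/3) = 0.01783 m.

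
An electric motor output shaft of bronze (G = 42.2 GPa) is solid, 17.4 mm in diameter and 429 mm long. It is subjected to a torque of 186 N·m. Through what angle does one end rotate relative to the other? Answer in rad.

0.210 rad

J = πd⁴/32 = π(0.0174)⁴/32 = 8.999×10^-9 m⁴.
θ = T·L/(G·J) = 186.0 × 0.429 / (42.2×10⁹ × 8.999×10^-9) = 0.2101 rad.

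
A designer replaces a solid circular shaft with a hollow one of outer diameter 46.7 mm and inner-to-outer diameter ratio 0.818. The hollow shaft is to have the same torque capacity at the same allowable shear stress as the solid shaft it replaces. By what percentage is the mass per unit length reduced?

Equal τ_max and T ⇒ the solid shaft needs d_s³ = d_o³(1−k⁴), so d_s = 46.7·(1−0.818⁴)^(1/3) = 38.31 mm.
Area ratio A_h/A_s = d_o²(1−k²)/d_s² = (1−k²)/(1−k⁴)^(2/3) = 0.4915.
Mass saving = 1 − 0.4915 = 50.8 %.

50.8 %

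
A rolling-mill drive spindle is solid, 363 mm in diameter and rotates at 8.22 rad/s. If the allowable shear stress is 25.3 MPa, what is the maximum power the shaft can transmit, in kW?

1950 kW

J = πd⁴/32 = π(0.363)⁴/32 = 1.705×10^-3 m⁴.
T_max = τ_allow·J/r = 2.53×10^7 × 1.705×10^-3 / 0.181 = 237600 N·m.
ω = 8.22 rad/s, so P_max = T_max·ω = 1.953×10^6 W.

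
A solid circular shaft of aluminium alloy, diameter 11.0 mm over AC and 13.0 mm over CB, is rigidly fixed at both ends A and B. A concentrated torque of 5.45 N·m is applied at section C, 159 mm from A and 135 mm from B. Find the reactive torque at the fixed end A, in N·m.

Compatibility: T_A·a/J_AC = T_B·b/J_CB with T_A + T_B = T₀.
J_AC = 1.44×10^-9 m⁴, J_CB = 2.80×10^-9 m⁴, so T_A = T₀·(J_AC/a)/((J_AC/a)+(J_CB/b)) = 1.653 N·m, T_B = 3.797 N·m.

1.65 N·m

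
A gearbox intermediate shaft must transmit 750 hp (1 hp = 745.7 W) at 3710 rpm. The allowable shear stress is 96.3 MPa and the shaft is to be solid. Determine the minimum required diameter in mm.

42.4 mm

ω = 2π·3710/60 = 388.5 rad/s, so T = P/ω = 750×745.7 / 388.5 = 1440 N·m.
For a solid shaft τ_max = 16T/(πd³), so d = (16T/(π τ_allow))^(1/3) = (16·1440/(π·9.63×10^7))^(1/3) = 0.04238 m.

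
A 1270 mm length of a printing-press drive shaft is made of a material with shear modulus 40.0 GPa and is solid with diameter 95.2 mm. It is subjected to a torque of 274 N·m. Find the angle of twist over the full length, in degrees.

J = πd⁴/32 = π(0.0952)⁴/32 = 8.064×10^-6 m⁴.
θ = T·L/(G·J) = 274.0 × 1.27 / (40.0×10⁹ × 8.064×10^-6) = 1.079×10^-3 rad.

0.0618°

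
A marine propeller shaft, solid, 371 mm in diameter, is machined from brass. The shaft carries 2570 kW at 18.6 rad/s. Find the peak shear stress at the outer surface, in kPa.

13800 kPa

ω = 18.6 rad/s, so T = P/ω = 2570×10³ / 18.60 = 138200 N·m.
J = πd⁴/32 = π(0.371)⁴/32 = 1.860×10^-3 m⁴.
τ_max = T·r/J = 138200 × 0.185 / 1.860×10^-3 = 1.378×10^7 Pa.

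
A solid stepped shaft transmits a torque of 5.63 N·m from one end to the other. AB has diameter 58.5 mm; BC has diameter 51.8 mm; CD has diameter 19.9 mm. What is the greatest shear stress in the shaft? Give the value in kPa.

3640 kPa

Under the same torque, τ_max = 16T/(πd³) is largest where d is smallest — segment CD (d = 19.9 mm).
τ_max = 16·5.630/(π·(0.0199)³) = 3.638×10^6 Pa.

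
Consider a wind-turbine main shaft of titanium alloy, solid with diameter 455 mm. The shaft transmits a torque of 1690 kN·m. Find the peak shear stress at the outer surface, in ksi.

J = πd⁴/32 = π(0.455)⁴/32 = 4.208×10^-3 m⁴.
τ_max = T·r/J = 1.690e6 × 0.228 / 4.208×10^-3 = 9.137×10^7 Pa.

13.3 ksi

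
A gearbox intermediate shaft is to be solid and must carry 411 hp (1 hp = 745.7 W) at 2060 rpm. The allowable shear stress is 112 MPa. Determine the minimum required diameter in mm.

ω = 2π·2060/60 = 215.7 rad/s, so T = P/ω = 411×745.7 / 215.7 = 1421 N·m.
For a solid shaft τ_max = 16T/(πd³), so d = (16T/(π τ_allow))^(1/3) = (16·1421/(π·1.12×10^8))^(1/3) = 0.04013 m.

40.1 mm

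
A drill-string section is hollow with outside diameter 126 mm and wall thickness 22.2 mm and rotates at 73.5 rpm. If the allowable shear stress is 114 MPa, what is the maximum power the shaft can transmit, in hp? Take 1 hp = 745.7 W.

J = π(d_o⁴ − d_i⁴)/32 = π(0.126⁴ − 0.0816⁴)/32 = 2.039×10^-5 m⁴.
T_max = τ_allow·J/r = 1.14×10^8 × 2.039×10^-5 / 0.0630 = 36900 N·m.
ω = 2π·73.5/60 = 7.697 rad/s, so P_max = T_max·ω = 2.840×10^5 W.

381 hp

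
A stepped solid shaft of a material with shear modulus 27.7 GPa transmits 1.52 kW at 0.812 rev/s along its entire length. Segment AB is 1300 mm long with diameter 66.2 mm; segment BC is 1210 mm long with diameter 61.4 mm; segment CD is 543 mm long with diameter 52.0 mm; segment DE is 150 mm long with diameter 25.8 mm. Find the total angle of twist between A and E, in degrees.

3.55°

ω = 2π·0.812 = 5.102 rad/s, so T = P/ω = 1.52×10³ / 5.102 = 297.9 N·m.
J_AB = π(0.0662)⁴/32 = 1.89×10^-6 m⁴; J_BC = π(0.0614)⁴/32 = 1.40×10^-6 m⁴; J_CD = π(0.0520)⁴/32 = 7.18×10^-7 m⁴; J_DE = π(0.0258)⁴/32 = 4.35×10^-8 m⁴.
θ = (T/G)·Σ L_i/J_i = (297.9/27.7×10⁹)·(1.30/1.89×10^-6 + 1.21/1.40×10^-6 + 0.543/7.18×10^-7 + 0.150/4.35×10^-8) = 0.06197 rad.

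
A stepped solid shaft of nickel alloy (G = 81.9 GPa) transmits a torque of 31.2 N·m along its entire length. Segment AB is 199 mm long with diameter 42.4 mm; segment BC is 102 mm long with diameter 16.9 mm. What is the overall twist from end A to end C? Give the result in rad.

0.00509 rad

J_AB = π(0.0424)⁴/32 = 3.17×10^-7 m⁴; J_BC = π(0.0169)⁴/32 = 8.01×10^-9 m⁴.
θ = (T/G)·Σ L_i/J_i = (31.20/81.9×10⁹)·(0.199/3.17×10^-7 + 0.102/8.01×10^-9) = 5.091×10^-3 rad.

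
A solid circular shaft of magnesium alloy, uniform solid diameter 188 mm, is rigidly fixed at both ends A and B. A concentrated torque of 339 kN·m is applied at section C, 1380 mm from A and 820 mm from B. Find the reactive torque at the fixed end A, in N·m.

126000 N·m

With uniform GJ and both ends fixed, compatibility θ_AC = θ_CB gives T_A·a = T_B·b, together with T_A + T_B = T₀.
T_A = T₀·b/(a+b) = 339000·820/2200 = 126400 N·m; T_B = 212600 N·m.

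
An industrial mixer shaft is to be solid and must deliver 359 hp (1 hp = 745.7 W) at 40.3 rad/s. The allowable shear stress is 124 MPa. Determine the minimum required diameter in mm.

ω = 40.3 rad/s, so T = P/ω = 359×745.7 / 40.30 = 6643 N·m.
For a solid shaft τ_max = 16T/(πd³), so d = (16T/(π τ_allow))^(1/3) = (16·6643/(π·1.24×10^8))^(1/3) = 0.06486 m.

64.9 mm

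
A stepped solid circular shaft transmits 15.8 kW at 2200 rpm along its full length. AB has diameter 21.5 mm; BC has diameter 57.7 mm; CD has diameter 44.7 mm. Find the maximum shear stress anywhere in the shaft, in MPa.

ω = 2π·2200/60 = 230.4 rad/s, so T = P/ω = 15.8×10³ / 230.4 = 68.58 N·m.
Under the same torque, τ_max = 16T/(πd³) is largest where d is smallest — segment AB (d = 21.5 mm).
τ_max = 16·68.58/(π·(0.0215)³) = 3.514×10^7 Pa.

35.1 MPa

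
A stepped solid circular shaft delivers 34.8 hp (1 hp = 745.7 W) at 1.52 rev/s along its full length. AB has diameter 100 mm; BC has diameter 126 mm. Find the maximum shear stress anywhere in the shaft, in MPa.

ω = 2π·1.52 = 9.550 rad/s, so T = P/ω = 34.8×745.7 / 9.550 = 2717 N·m.
Under the same torque, τ_max = 16T/(πd³) is largest where d is smallest — segment AB (d = 100 mm).
τ_max = 16·2717/(π·(0.100)³) = 1.384×10^7 Pa.

13.8 MPa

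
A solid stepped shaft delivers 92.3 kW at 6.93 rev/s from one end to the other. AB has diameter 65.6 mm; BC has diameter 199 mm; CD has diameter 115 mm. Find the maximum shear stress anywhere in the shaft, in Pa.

ω = 2π·6.93 = 43.54 rad/s, so T = P/ω = 92.3×10³ / 43.54 = 2120 N·m.
Under the same torque, τ_max = 16T/(πd³) is largest where d is smallest — segment AB (d = 65.6 mm).
τ_max = 16·2120/(π·(0.0656)³) = 3.824×10^7 Pa.

3.82e7 Pa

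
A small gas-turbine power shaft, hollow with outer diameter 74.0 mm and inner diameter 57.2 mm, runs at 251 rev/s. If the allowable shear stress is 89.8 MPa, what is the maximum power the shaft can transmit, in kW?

J = π(d_o⁴ − d_i⁴)/32 = π(0.0740⁴ − 0.0572⁴)/32 = 1.893×10^-6 m⁴.
T_max = τ_allow·J/r = 8.98×10^7 × 1.893×10^-6 / 0.0370 = 4594 N·m.
ω = 2π·251 = 1577 rad/s, so P_max = T_max·ω = 7.246×10^6 W.

7250 kW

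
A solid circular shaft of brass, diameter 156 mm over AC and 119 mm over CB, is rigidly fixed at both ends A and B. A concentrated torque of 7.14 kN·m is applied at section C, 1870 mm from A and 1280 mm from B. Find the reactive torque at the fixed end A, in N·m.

Compatibility: T_A·a/J_AC = T_B·b/J_CB with T_A + T_B = T₀.
J_AC = 5.81×10^-5 m⁴, J_CB = 1.97×10^-5 m⁴, so T_A = T₀·(J_AC/a)/((J_AC/a)+(J_CB/b)) = 4777 N·m, T_B = 2363 N·m.

4780 N·m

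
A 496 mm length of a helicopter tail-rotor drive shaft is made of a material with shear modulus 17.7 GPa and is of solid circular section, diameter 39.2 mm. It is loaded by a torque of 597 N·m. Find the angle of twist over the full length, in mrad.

72.2 mrad

J = πd⁴/32 = π(0.0392)⁴/32 = 2.318×10^-7 m⁴.
θ = T·L/(G·J) = 597.0 × 0.496 / (17.7×10⁹ × 2.318×10^-7) = 0.07217 rad.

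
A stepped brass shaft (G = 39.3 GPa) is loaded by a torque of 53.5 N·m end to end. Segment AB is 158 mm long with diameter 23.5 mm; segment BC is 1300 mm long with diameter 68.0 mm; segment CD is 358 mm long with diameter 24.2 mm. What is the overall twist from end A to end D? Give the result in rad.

J_AB = π(0.0235)⁴/32 = 2.99×10^-8 m⁴; J_BC = π(0.0680)⁴/32 = 2.10×10^-6 m⁴; J_CD = π(0.0242)⁴/32 = 3.37×10^-8 m⁴.
θ = (T/G)·Σ L_i/J_i = (53.50/39.3×10⁹)·(0.158/2.99×10^-8 + 1.30/2.10×10^-6 + 0.358/3.37×10^-8) = 0.02250 rad.

0.0225 rad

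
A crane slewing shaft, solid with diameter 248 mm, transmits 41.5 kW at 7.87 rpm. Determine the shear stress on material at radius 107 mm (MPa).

ω = 2π·7.87/60 = 0.8241 rad/s, so T = P/ω = 41.5×10³ / 0.8241 = 50360 N·m.
J = πd⁴/32 = π(0.248)⁴/32 = 3.714×10^-4 m⁴.
Shear stress varies linearly with radius: τ = T·r/J = 50360 × 0.107 / 3.714×10^-4 = 1.451×10^7 Pa.

14.5 MPa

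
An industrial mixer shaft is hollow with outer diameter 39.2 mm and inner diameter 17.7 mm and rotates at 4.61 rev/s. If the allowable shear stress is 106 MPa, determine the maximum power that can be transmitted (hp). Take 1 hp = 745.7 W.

J = π(d_o⁴ − d_i⁴)/32 = π(0.0392⁴ − 0.0177⁴)/32 = 2.222×10^-7 m⁴.
T_max = τ_allow·J/r = 1.06×10^8 × 2.222×10^-7 / 0.0196 = 1202 N·m.
ω = 2π·4.61 = 28.97 rad/s, so P_max = T_max·ω = 3.480×10^4 W.

46.7 hp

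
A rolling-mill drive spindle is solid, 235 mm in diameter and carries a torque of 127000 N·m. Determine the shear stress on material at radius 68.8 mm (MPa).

29.2 MPa

J = πd⁴/32 = π(0.235)⁴/32 = 2.994×10^-4 m⁴.
Shear stress varies linearly with radius: τ = T·r/J = 127000 × 0.0688 / 2.994×10^-4 = 2.918×10^7 Pa.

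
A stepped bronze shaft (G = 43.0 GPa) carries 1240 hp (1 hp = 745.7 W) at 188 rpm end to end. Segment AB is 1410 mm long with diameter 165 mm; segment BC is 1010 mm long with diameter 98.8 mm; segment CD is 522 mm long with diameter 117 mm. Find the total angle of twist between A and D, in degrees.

9.75°

ω = 2π·188/60 = 19.69 rad/s, so T = P/ω = 1240×745.7 / 19.69 = 46970 N·m.
J_AB = π(0.165)⁴/32 = 7.28×10^-5 m⁴; J_BC = π(0.0988)⁴/32 = 9.35×10^-6 m⁴; J_CD = π(0.117)⁴/32 = 1.84×10^-5 m⁴.
θ = (T/G)·Σ L_i/J_i = (46970/43.0×10⁹)·(1.41/7.28×10^-5 + 1.01/9.35×10^-6 + 0.522/1.84×10^-5) = 0.1701 rad.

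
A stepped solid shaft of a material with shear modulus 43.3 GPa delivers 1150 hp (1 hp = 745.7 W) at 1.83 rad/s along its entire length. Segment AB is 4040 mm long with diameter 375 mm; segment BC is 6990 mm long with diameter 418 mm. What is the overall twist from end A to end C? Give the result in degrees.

2.74°

ω = 1.83 rad/s, so T = P/ω = 1150×745.7 / 1.830 = 468600 N·m.
J_AB = π(0.375)⁴/32 = 1.94×10^-3 m⁴; J_BC = π(0.418)⁴/32 = 3.00×10^-3 m⁴.
θ = (T/G)·Σ L_i/J_i = (468600/43.3×10⁹)·(4.04/1.94×10^-3 + 6.99/3.00×10^-3) = 0.04776 rad.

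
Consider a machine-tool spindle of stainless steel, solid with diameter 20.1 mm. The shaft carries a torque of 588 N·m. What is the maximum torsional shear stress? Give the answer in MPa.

J = πd⁴/32 = π(0.0201)⁴/32 = 1.602×10^-8 m⁴.
τ_max = T·r/J = 588.0 × 0.0100 / 1.602×10^-8 = 3.688×10^8 Pa.

369 MPa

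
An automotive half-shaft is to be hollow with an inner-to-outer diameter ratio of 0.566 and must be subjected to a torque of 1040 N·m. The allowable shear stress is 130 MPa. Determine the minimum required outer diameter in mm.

For a hollow shaft with d_i/d_o = 0.566: τ_max = 16T/(π d_o³ (1−k⁴)), so d_o = [16T/(π τ_allow (1−k⁴))]^(1/3) = [16·1040/(π·1.30×10^8·0.8974)]^(1/3) = 0.03567 m.

35.7 mm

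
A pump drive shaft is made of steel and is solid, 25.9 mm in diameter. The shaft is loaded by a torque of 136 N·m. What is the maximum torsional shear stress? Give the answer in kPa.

J = πd⁴/32 = π(0.0259)⁴/32 = 4.418×10^-8 m⁴.
τ_max = T·r/J = 136.0 × 0.0129 / 4.418×10^-8 = 3.987×10^7 Pa.

39900 kPa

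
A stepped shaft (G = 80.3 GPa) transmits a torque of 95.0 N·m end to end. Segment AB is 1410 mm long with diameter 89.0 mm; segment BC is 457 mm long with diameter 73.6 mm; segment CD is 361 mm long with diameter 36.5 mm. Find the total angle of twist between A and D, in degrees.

J_AB = π(0.0890)⁴/32 = 6.16×10^-6 m⁴; J_BC = π(0.0736)⁴/32 = 2.88×10^-6 m⁴; J_CD = π(0.0365)⁴/32 = 1.74×10^-7 m⁴.
θ = (T/G)·Σ L_i/J_i = (95.00/80.3×10⁹)·(1.41/6.16×10^-6 + 0.457/2.88×10^-6 + 0.361/1.74×10^-7) = 2.909×10^-3 rad.

0.167°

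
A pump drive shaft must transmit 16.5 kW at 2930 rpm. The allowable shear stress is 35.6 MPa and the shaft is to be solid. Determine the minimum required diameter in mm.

ω = 2π·2930/60 = 306.8 rad/s, so T = P/ω = 16.5×10³ / 306.8 = 53.78 N·m.
For a solid shaft τ_max = 16T/(πd³), so d = (16T/(π τ_allow))^(1/3) = (16·53.78/(π·3.56×10^7))^(1/3) = 0.01974 m.

19.7 mm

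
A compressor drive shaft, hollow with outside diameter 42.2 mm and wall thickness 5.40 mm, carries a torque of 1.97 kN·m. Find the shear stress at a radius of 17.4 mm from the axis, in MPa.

J = π(d_o⁴ − d_i⁴)/32 = π(0.0422⁴ − 0.0314⁴)/32 = 2.159×10^-7 m⁴.
Shear stress varies linearly with radius: τ = T·r/J = 1970 × 0.0174 / 2.159×10^-7 = 1.588×10^8 Pa.

159 MPa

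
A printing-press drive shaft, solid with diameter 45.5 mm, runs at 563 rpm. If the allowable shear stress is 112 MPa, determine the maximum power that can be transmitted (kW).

J = πd⁴/32 = π(0.0455)⁴/32 = 4.208×10^-7 m⁴.
T_max = τ_allow·J/r = 1.12×10^8 × 4.208×10^-7 / 0.0227 = 2071 N·m.
ω = 2π·563/60 = 58.96 rad/s, so P_max = T_max·ω = 1.221×10^5 W.

122 kW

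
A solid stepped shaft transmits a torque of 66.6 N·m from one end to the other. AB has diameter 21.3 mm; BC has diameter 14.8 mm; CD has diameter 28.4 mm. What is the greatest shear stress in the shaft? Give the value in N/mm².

105 N/mm²

Under the same torque, τ_max = 16T/(πd³) is largest where d is smallest — segment BC (d = 14.8 mm).
τ_max = 16·66.60/(π·(0.0148)³) = 1.046×10^8 Pa.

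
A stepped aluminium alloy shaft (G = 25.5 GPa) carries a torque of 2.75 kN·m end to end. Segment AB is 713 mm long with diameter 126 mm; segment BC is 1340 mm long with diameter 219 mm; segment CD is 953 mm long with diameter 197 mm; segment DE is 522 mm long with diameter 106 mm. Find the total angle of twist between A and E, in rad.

0.00898 rad

J_AB = π(0.126)⁴/32 = 2.47×10^-5 m⁴; J_BC = π(0.219)⁴/32 = 2.26×10^-4 m⁴; J_CD = π(0.197)⁴/32 = 1.48×10^-4 m⁴; J_DE = π(0.106)⁴/32 = 1.24×10^-5 m⁴.
θ = (T/G)·Σ L_i/J_i = (2750/25.5×10⁹)·(0.713/2.47×10^-5 + 1.34/2.26×10^-4 + 0.953/1.48×10^-4 + 0.522/1.24×10^-5) = 8.984×10^-3 rad.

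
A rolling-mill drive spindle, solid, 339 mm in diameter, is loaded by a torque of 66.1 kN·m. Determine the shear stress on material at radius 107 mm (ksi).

0.791 ksi

J = πd⁴/32 = π(0.339)⁴/32 = 1.297×10^-3 m⁴.
Shear stress varies linearly with radius: τ = T·r/J = 66100 × 0.107 / 1.297×10^-3 = 5.455×10^6 Pa.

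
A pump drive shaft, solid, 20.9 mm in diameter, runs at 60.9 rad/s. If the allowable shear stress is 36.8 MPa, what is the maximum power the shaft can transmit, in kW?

4.02 kW

J = πd⁴/32 = π(0.0209)⁴/32 = 1.873×10^-8 m⁴.
T_max = τ_allow·J/r = 3.68×10^7 × 1.873×10^-8 / 0.0104 = 65.97 N·m.
ω = 60.9 rad/s, so P_max = T_max·ω = 4017 W.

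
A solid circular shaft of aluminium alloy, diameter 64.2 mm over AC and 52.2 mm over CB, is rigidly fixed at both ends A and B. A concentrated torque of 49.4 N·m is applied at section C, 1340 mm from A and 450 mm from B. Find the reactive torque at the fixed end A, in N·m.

21.5 N·m

Compatibility: T_A·a/J_AC = T_B·b/J_CB with T_A + T_B = T₀.
J_AC = 1.67×10^-6 m⁴, J_CB = 7.29×10^-7 m⁴, so T_A = T₀·(J_AC/a)/((J_AC/a)+(J_CB/b)) = 21.46 N·m, T_B = 27.94 N·m.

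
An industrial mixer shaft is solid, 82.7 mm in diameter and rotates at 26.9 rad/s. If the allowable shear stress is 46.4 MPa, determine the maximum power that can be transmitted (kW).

139 kW

J = πd⁴/32 = π(0.0827)⁴/32 = 4.592×10^-6 m⁴.
T_max = τ_allow·J/r = 4.64×10^7 × 4.592×10^-6 / 0.0414 = 5153 N·m.
ω = 26.9 rad/s, so P_max = T_max·ω = 1.386×10^5 W.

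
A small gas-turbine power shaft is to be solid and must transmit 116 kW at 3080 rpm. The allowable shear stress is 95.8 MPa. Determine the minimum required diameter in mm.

26.7 mm

ω = 2π·3080/60 = 322.5 rad/s, so T = P/ω = 116×10³ / 322.5 = 359.6 N·m.
For a solid shaft τ_max = 16T/(πd³), so d = (16T/(π τ_allow))^(1/3) = (16·359.6/(π·9.58×10^7))^(1/3) = 0.02674 m.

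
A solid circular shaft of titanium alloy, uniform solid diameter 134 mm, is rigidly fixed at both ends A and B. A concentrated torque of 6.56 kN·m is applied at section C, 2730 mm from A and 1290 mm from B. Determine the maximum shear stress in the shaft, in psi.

With uniform GJ and both ends fixed, compatibility θ_AC = θ_CB gives T_A·a = T_B·b, together with T_A + T_B = T₀.
T_A = T₀·b/(a+b) = 6560·1290/4020 = 2105 N·m; T_B = 4455 N·m.
τ in each portion: τ_AC = 4.46×10^6 Pa, τ_CB = 9.43×10^6 Pa; maximum is in CB.
τ_max = T_CB·r/J = 4455·0.0670/3.17×10^-5 = 9.430×10^6 Pa.

1370 psi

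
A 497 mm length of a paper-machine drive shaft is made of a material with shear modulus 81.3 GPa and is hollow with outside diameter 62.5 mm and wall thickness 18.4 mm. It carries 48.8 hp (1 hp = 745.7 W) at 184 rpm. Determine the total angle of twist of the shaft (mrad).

ω = 2π·184/60 = 19.27 rad/s, so T = P/ω = 48.8×745.7 / 19.27 = 1889 N·m.
J = π(d_o⁴ − d_i⁴)/32 = π(0.0625⁴ − 0.0257⁴)/32 = 1.455×10^-6 m⁴.
θ = T·L/(G·J) = 1889 × 0.497 / (81.3×10⁹ × 1.455×10^-6) = 7.934×10^-3 rad.

7.93 mrad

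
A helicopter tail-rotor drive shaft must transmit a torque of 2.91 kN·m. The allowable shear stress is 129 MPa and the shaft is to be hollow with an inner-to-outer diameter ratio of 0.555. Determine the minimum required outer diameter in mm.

For a hollow shaft with d_i/d_o = 0.555: τ_max = 16T/(π d_o³ (1−k⁴)), so d_o = [16T/(π τ_allow (1−k⁴))]^(1/3) = [16·2910/(π·1.29×10^8·0.9051)]^(1/3) = 0.05026 m.

50.3 mm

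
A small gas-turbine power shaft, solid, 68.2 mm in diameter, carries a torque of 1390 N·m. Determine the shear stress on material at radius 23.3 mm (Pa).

1.52e7 Pa

J = πd⁴/32 = π(0.0682)⁴/32 = 2.124×10^-6 m⁴.
Shear stress varies linearly with radius: τ = T·r/J = 1390 × 0.0233 / 2.124×10^-6 = 1.525×10^7 Pa.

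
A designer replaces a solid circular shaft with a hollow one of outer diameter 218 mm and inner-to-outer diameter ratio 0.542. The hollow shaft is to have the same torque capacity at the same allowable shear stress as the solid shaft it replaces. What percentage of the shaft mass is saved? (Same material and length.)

Equal τ_max and T ⇒ the solid shaft needs d_s³ = d_o³(1−k⁴), so d_s = 218·(1−0.542⁴)^(1/3) = 211.5 mm.
Area ratio A_h/A_s = d_o²(1−k²)/d_s² = (1−k²)/(1−k⁴)^(2/3) = 0.7500.
Mass saving = 1 − 0.7500 = 25.0 %.

25.0 %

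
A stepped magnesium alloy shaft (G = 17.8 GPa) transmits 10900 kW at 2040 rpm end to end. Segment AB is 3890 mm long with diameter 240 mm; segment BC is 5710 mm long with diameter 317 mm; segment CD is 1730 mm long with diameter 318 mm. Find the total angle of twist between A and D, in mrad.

ω = 2π·2040/60 = 213.6 rad/s, so T = P/ω = 10900×10³ / 213.6 = 51020 N·m.
J_AB = π(0.240)⁴/32 = 3.26×10^-4 m⁴; J_BC = π(0.317)⁴/32 = 9.91×10^-4 m⁴; J_CD = π(0.318)⁴/32 = 1.00×10^-3 m⁴.
θ = (T/G)·Σ L_i/J_i = (51020/17.8×10⁹)·(3.89/3.26×10^-4 + 5.71/9.91×10^-4 + 1.73/1.00×10^-3) = 0.05568 rad.

55.7 mrad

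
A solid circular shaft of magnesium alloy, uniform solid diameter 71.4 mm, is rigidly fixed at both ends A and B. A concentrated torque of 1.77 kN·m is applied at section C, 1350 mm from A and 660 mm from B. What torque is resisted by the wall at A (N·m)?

With uniform GJ and both ends fixed, compatibility θ_AC = θ_CB gives T_A·a = T_B·b, together with T_A + T_B = T₀.
T_A = T₀·b/(a+b) = 1770·660/2010 = 581.2 N·m; T_B = 1189 N·m.

581 N·m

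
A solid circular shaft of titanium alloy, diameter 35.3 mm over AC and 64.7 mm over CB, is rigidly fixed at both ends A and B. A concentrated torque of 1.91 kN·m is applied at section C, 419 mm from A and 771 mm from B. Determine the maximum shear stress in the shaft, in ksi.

Compatibility: T_A·a/J_AC = T_B·b/J_CB with T_A + T_B = T₀.
J_AC = 1.52×10^-7 m⁴, J_CB = 1.72×10^-6 m⁴, so T_A = T₀·(J_AC/a)/((J_AC/a)+(J_CB/b)) = 267.8 N·m, T_B = 1642 N·m.
τ in each portion: τ_AC = 3.10×10^7 Pa, τ_CB = 3.09×10^7 Pa; maximum is in AC.
τ_max = T_AC·r/J = 267.8·0.0176/1.52×10^-7 = 3.100×10^7 Pa.

4.50 ksi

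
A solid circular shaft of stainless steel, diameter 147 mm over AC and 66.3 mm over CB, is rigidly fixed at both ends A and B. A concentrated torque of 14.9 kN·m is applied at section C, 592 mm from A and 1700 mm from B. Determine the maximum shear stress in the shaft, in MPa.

Compatibility: T_A·a/J_AC = T_B·b/J_CB with T_A + T_B = T₀.
J_AC = 4.58×10^-5 m⁴, J_CB = 1.90×10^-6 m⁴, so T_A = T₀·(J_AC/a)/((J_AC/a)+(J_CB/b)) = 14690 N·m, T_B = 211.7 N·m.
τ in each portion: τ_AC = 2.36×10^7 Pa, τ_CB = 3.70×10^6 Pa; maximum is in AC.
τ_max = T_AC·r/J = 14690·0.0735/4.58×10^-5 = 2.355×10^7 Pa.

23.6 MPa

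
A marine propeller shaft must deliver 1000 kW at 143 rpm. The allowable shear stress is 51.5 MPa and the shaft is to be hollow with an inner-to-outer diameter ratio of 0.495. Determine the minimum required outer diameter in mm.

192 mm

ω = 2π·143/60 = 14.97 rad/s, so T = P/ω = 1000×10³ / 14.97 = 66780 N·m.
For a hollow shaft with d_i/d_o = 0.495: τ_max = 16T/(π d_o³ (1−k⁴)), so d_o = [16T/(π τ_allow (1−k⁴))]^(1/3) = [16·66780/(π·5.15×10^7·0.9400)]^(1/3) = 0.1915 m.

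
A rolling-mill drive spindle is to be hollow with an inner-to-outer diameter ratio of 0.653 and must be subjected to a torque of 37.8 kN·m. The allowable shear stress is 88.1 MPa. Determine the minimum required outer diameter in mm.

For a hollow shaft with d_i/d_o = 0.653: τ_max = 16T/(π d_o³ (1−k⁴)), so d_o = [16T/(π τ_allow (1−k⁴))]^(1/3) = [16·37800/(π·8.81×10^7·0.8182)]^(1/3) = 0.1387 m.

139 mm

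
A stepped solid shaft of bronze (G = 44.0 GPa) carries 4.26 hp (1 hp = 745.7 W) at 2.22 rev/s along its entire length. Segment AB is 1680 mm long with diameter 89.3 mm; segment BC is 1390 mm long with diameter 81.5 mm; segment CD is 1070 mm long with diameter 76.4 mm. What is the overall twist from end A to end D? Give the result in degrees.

ω = 2π·2.22 = 13.95 rad/s, so T = P/ω = 4.26×745.7 / 13.95 = 227.7 N·m.
J_AB = π(0.0893)⁴/32 = 6.24×10^-6 m⁴; J_BC = π(0.0815)⁴/32 = 4.33×10^-6 m⁴; J_CD = π(0.0764)⁴/32 = 3.34×10^-6 m⁴.
θ = (T/G)·Σ L_i/J_i = (227.7/44.0×10⁹)·(1.68/6.24×10^-6 + 1.39/4.33×10^-6 + 1.07/3.34×10^-6) = 4.710×10^-3 rad.

0.270°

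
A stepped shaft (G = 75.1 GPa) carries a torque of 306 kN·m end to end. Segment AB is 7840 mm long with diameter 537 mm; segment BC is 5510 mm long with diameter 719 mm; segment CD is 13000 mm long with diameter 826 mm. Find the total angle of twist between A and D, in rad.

0.00593 rad

J_AB = π(0.537)⁴/32 = 8.16×10^-3 m⁴; J_BC = π(0.719)⁴/32 = 0.0262 m⁴; J_CD = π(0.826)⁴/32 = 0.0457 m⁴.
θ = (T/G)·Σ L_i/J_i = (306000/75.1×10⁹)·(7.84/8.16×10^-3 + 5.51/0.0262 + 13.0/0.0457) = 5.928×10^-3 rad.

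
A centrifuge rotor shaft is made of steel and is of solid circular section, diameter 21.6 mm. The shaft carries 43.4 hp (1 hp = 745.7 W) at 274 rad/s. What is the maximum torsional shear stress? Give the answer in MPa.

ω = 274 rad/s, so T = P/ω = 43.4×745.7 / 274.0 = 118.1 N·m.
J = πd⁴/32 = π(0.0216)⁴/32 = 2.137×10^-8 m⁴.
τ_max = T·r/J = 118.1 × 0.0108 / 2.137×10^-8 = 5.969×10^7 Pa.

59.7 MPa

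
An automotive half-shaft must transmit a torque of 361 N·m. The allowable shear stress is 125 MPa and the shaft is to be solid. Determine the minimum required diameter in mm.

For a solid shaft τ_max = 16T/(πd³), so d = (16T/(π τ_allow))^(1/3) = (16·361.0/(π·1.25×10^8))^(1/3) = 0.02450 m.

24.5 mm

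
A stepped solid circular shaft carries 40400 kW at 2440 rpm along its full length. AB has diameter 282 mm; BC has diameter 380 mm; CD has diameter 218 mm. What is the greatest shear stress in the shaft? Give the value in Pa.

ω = 2π·2440/60 = 255.5 rad/s, so T = P/ω = 40400×10³ / 255.5 = 158100 N·m.
Under the same torque, τ_max = 16T/(πd³) is largest where d is smallest — segment CD (d = 218 mm).
τ_max = 16·158100/(π·(0.218)³) = 7.773×10^7 Pa.

7.77e7 Pa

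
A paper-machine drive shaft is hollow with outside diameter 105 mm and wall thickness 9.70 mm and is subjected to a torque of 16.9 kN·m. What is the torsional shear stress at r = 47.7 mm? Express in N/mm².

J = π(d_o⁴ − d_i⁴)/32 = π(0.105⁴ − 0.0856⁴)/32 = 6.662×10^-6 m⁴.
Shear stress varies linearly with radius: τ = T·r/J = 16900 × 0.0477 / 6.662×10^-6 = 1.210×10^8 Pa.

121 N/mm²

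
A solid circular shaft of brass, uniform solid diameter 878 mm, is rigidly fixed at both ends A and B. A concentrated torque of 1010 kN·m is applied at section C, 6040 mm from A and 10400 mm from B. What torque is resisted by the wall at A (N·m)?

With uniform GJ and both ends fixed, compatibility θ_AC = θ_CB gives T_A·a = T_B·b, together with T_A + T_B = T₀.
T_A = T₀·b/(a+b) = 1.010e6·10400/16440 = 638900 N·m; T_B = 371100 N·m.

639000 N·m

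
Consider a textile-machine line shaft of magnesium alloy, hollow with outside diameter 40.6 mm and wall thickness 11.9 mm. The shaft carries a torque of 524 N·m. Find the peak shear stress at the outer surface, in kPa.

J = π(d_o⁴ − d_i⁴)/32 = π(0.0406⁴ − 0.0168⁴)/32 = 2.589×10^-7 m⁴.
τ_max = T·r/J = 524.0 × 0.0203 / 2.589×10^-7 = 4.108×10^7 Pa.

41100 kPa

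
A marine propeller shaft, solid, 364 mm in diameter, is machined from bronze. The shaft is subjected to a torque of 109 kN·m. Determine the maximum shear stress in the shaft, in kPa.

11500 kPa

J = πd⁴/32 = π(0.364)⁴/32 = 1.723×10^-3 m⁴.
τ_max = T·r/J = 109000 × 0.182 / 1.723×10^-3 = 1.151×10^7 Pa.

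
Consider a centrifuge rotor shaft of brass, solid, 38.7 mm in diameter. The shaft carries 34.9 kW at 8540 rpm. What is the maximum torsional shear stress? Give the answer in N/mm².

3.43 N/mm²

ω = 2π·8540/60 = 894.3 rad/s, so T = P/ω = 34.9×10³ / 894.3 = 39.02 N·m.
J = πd⁴/32 = π(0.0387)⁴/32 = 2.202×10^-7 m⁴.
τ_max = T·r/J = 39.02 × 0.0194 / 2.202×10^-7 = 3.429×10^6 Pa.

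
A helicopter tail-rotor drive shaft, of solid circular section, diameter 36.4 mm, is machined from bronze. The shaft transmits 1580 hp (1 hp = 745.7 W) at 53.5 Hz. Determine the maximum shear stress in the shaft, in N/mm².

370 N/mm²

ω = 2π·53.5 = 336.2 rad/s, so T = P/ω = 1580×745.7 / 336.2 = 3505 N·m.
J = πd⁴/32 = π(0.0364)⁴/32 = 1.723×10^-7 m⁴.
τ_max = T·r/J = 3505 × 0.0182 / 1.723×10^-7 = 3.701×10^8 Pa.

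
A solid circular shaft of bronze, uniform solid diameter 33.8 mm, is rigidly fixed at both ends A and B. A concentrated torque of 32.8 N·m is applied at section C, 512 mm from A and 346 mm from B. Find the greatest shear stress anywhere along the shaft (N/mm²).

2.58 N/mm²

With uniform GJ and both ends fixed, compatibility θ_AC = θ_CB gives T_A·a = T_B·b, together with T_A + T_B = T₀.
T_A = T₀·b/(a+b) = 32.80·346/858.0 = 13.23 N·m; T_B = 19.57 N·m.
τ in each portion: τ_AC = 1.74×10^6 Pa, τ_CB = 2.58×10^6 Pa; maximum is in CB.
τ_max = T_CB·r/J = 19.57·0.0169/1.28×10^-7 = 2.582×10^6 Pa.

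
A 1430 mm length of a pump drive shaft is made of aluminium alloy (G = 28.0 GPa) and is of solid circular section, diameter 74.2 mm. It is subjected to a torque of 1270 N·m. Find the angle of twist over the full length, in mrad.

J = πd⁴/32 = π(0.0742)⁴/32 = 2.976×10^-6 m⁴.
θ = T·L/(G·J) = 1270 × 1.43 / (28.0×10⁹ × 2.976×10^-6) = 0.02180 rad.

21.8 mrad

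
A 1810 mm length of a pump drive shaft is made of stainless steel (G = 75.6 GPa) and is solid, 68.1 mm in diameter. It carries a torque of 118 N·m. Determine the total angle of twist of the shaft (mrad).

1.34 mrad

J = πd⁴/32 = π(0.0681)⁴/32 = 2.111×10^-6 m⁴.
θ = T·L/(G·J) = 118.0 × 1.81 / (75.6×10⁹ × 2.111×10^-6) = 1.338×10^-3 rad.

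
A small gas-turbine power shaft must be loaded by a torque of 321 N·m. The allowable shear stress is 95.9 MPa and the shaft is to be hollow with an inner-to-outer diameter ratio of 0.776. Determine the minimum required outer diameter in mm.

For a hollow shaft with d_i/d_o = 0.776: τ_max = 16T/(π d_o³ (1−k⁴)), so d_o = [16T/(π τ_allow (1−k⁴))]^(1/3) = [16·321.0/(π·9.59×10^7·0.6374)]^(1/3) = 0.02991 m.

29.9 mm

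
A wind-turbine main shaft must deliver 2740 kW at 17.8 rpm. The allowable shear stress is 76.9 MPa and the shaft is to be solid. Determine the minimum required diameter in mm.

460 mm

ω = 2π·17.8/60 = 1.864 rad/s, so T = P/ω = 2740×10³ / 1.864 = 1.470e6 N·m.
For a solid shaft τ_max = 16T/(πd³), so d = (16T/(π τ_allow))^(1/3) = (16·1.470e6/(π·7.69×10^7))^(1/3) = 0.4600 m.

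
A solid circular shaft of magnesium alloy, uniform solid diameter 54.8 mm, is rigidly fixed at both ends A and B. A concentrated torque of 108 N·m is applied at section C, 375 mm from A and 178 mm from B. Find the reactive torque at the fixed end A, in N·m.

With uniform GJ and both ends fixed, compatibility θ_AC = θ_CB gives T_A·a = T_B·b, together with T_A + T_B = T₀.
T_A = T₀·b/(a+b) = 108.0·178/553.0 = 34.76 N·m; T_B = 73.24 N·m.

34.8 N·m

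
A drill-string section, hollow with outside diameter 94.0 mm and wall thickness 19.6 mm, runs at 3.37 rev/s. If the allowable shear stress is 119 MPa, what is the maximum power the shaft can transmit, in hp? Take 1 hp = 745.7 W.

487 hp

J = π(d_o⁴ − d_i⁴)/32 = π(0.0940⁴ − 0.0548⁴)/32 = 6.780×10^-6 m⁴.
T_max = τ_allow·J/r = 1.19×10^8 × 6.780×10^-6 / 0.0470 = 17170 N·m.
ω = 2π·3.37 = 21.17 rad/s, so P_max = T_max·ω = 3.635×10^5 W.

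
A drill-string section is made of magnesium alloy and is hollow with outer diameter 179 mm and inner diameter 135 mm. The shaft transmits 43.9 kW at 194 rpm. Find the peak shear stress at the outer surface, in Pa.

2.84e6 Pa

ω = 2π·194/60 = 20.32 rad/s, so T = P/ω = 43.9×10³ / 20.32 = 2161 N·m.
J = π(d_o⁴ − d_i⁴)/32 = π(0.179⁴ − 0.135⁴)/32 = 6.818×10^-5 m⁴.
τ_max = T·r/J = 2161 × 0.0895 / 6.818×10^-5 = 2.837×10^6 Pa.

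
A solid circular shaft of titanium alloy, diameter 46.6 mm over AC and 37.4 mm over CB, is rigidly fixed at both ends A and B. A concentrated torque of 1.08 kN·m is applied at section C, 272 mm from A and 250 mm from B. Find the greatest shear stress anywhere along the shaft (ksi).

Compatibility: T_A·a/J_AC = T_B·b/J_CB with T_A + T_B = T₀.
J_AC = 4.63×10^-7 m⁴, J_CB = 1.92×10^-7 m⁴, so T_A = T₀·(J_AC/a)/((J_AC/a)+(J_CB/b)) = 744.1 N·m, T_B = 335.9 N·m.
τ in each portion: τ_AC = 3.74×10^7 Pa, τ_CB = 3.27×10^7 Pa; maximum is in AC.
τ_max = T_AC·r/J = 744.1·0.0233/4.63×10^-7 = 3.745×10^7 Pa.

5.43 ksi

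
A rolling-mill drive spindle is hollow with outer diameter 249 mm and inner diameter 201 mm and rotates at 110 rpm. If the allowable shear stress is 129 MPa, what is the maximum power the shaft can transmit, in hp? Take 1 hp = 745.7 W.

3480 hp

J = π(d_o⁴ − d_i⁴)/32 = π(0.249⁴ − 0.201⁴)/32 = 2.172×10^-4 m⁴.
T_max = τ_allow·J/r = 1.29×10^8 × 2.172×10^-4 / 0.124 = 225000 N·m.
ω = 2π·110/60 = 11.52 rad/s, so P_max = T_max·ω = 2.592×10^6 W.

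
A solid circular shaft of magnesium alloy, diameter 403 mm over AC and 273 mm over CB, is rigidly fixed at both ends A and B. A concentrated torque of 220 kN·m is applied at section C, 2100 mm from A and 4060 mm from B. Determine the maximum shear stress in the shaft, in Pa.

1.54e7 Pa

Compatibility: T_A·a/J_AC = T_B·b/J_CB with T_A + T_B = T₀.
J_AC = 2.59×10^-3 m⁴, J_CB = 5.45×10^-4 m⁴, so T_A = T₀·(J_AC/a)/((J_AC/a)+(J_CB/b)) = 198400 N·m, T_B = 21610 N·m.
τ in each portion: τ_AC = 1.54×10^7 Pa, τ_CB = 5.41×10^6 Pa; maximum is in AC.
τ_max = T_AC·r/J = 198400·0.202/2.59×10^-3 = 1.544×10^7 Pa.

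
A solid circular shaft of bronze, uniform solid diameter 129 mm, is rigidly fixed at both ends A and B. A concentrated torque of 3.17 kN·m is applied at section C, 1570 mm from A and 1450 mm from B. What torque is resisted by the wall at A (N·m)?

1520 N·m

With uniform GJ and both ends fixed, compatibility θ_AC = θ_CB gives T_A·a = T_B·b, together with T_A + T_B = T₀.
T_A = T₀·b/(a+b) = 3170·1450/3020 = 1522 N·m; T_B = 1648 N·m.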